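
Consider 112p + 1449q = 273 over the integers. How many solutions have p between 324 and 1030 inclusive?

gcd(1449, 112) = 7  (1449 = 12·112 + 105, 112 = 1·105 + 7, 105 = 15·7).
Back-substituting, 112·(13) + 1449·(-1) = 7.
Scale by 39: particular solution (507, -39); reduce p mod 207: (93, -7).
General solution: p = 93 + 207t, q = -7 - 16t for integer t.
324 ≤ 93 + 207t ≤ 1030 gives t ∈ [2, 4], which is 3 values.

3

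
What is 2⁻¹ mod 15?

8

gcd(15, 2) = 1.
By Bézout, 2×(-7) + 15×(1) = 1.
So 2×-7 ≡ 1 (mod 15), and -7 mod 15 = 8.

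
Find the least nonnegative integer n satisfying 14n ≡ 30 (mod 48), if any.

gcd(48, 14):
  48 = 3·14 + 6
  14 = 2·6 + 2
  6 = 3·2
so gcd(48, 14) = 2.
2 divides 30, so solutions exist.
Back-substitute for Bézout coefficients:
  2 = 14 - 2·6
  ... = 14·(7) + 48·(-2)
So 14·(7) ≡ 2 (mod 48); multiply by 15: n ≡ 105 (mod 24).
Smallest nonnegative: n = 105 mod 24 = 9.

9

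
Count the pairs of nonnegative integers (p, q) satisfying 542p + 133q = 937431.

gcd(542, 133) = 1.
By Bézout, 542*(40) + 133*(-163) = 1.
One solution: (18, 6975).
General: p = 18 + 133t, q = 6975 - 542t.
p ≥ 0 ⇒ t ≥ 0; q ≥ 0 ⇒ t ≤ 12. So t ∈ [0, 12]: 13 solutions.

13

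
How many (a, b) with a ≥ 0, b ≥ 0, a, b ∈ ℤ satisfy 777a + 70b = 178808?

23

gcd(777, 70) = 7.
By Bézout, 777×(1) + 70×(-11) = 7.
One solution: (4, 2510).
General: a = 4 + 10t, b = 2510 - 111t.
a ≥ 0 ⇒ t ≥ 0; b ≥ 0 ⇒ t ≤ 22. So t ∈ [0, 22]: 23 solutions.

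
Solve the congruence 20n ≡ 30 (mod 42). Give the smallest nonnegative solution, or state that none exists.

gcd(42, 20) = 2.
2 divides 30, so solutions exist.
By Bézout, 20*(-2) + 42*(1) = 2.
So 20*(-2) ≡ 2 (mod 42); multiply by 15: n ≡ -30 (mod 21).
Smallest nonnegative: n = -30 mod 21 = 12.

12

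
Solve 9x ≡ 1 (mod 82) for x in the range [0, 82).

73

gcd(82, 9) = 1  (82 = 9*9 + 1, 9 = 9*1).
Back-substituting, 9*(-9) + 82*(1) = 1.
So 9*-9 ≡ 1 (mod 82), and -9 mod 82 = 73.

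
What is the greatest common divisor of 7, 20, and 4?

1

gcd(20, 7) = 1  (20 = 2*7 + 6, 7 = 1*6 + 1, 6 = 6*1).
gcd(1, 4) = 1.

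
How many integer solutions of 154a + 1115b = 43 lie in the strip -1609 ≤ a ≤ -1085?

gcd(1115, 154) = 1.
By Bézout, 154·(-181) + 1115·(25) = 1.
Particular solution: (22, -3).
General solution: a = 22 + 1115t, b = -3 - 154t for integer t.
-1609 ≤ 22 + 1115t ≤ -1085 gives t ∈ [-1, -1], which is 1 value.

1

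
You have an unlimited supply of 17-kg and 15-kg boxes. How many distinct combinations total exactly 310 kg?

1

Need nonnegative integers with 17j + 15k = 310.
gcd(17, 15) = 1, and 17·(-7) + 15·(8) = 1.
So (j₀, k₀) = (-2170, 2480); general j = -2170 + 15t, k = 2480 - 17t.
j ≥ 0 ⇒ t ≥ 145; k ≥ 0 ⇒ t ≤ 145. That's 1 value of t.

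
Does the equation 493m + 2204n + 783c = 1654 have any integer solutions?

gcd(2204, 493) = 29  (2204 = 4*493 + 232, 493 = 2*232 + 29, 232 = 8*29).
gcd(29, 783) = 29.
29 does not divide 1654 (remainder 1), so no integer solutions.

no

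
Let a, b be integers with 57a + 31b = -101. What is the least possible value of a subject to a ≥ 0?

14

gcd(57, 31) = 1.
1 divides -101, so solutions exist.
By Bézout, 57·(6) + 31·(-11) = 1.
Scale by -101/1 = -101: (a₀, b₀) = (-606, 1111).
General solution: a = -606 + 31t, b = 1111 - 57t for integer t.
a ≥ 0: smallest is -606 mod 31 = 14 (at t = 20), with b = -29.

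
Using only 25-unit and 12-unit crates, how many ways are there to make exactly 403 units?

1

Need nonnegative integers with 25j + 12k = 403.
gcd(25, 12) = 1, and 25·(1) + 12·(-2) = 1.
So (j₀, k₀) = (403, -806); general j = 403 + 12t, k = -806 - 25t.
j ≥ 0 ⇒ t ≥ -33; k ≥ 0 ⇒ t ≤ -33. That's 1 value of t.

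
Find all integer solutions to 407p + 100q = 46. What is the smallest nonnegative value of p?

gcd(407, 100):
  407 = 4·100 + 7
  100 = 14·7 + 2
  7 = 3·2 + 1
  2 = 2·1
so gcd(407, 100) = 1.
1 divides 46, so solutions exist.
Back-substitute for Bézout coefficients:
  1 = 7 - 3·2
  ... = 407·(43) + 100·(-175)
Scale by 46/1 = 46: (p₀, q₀) = (1978, -8050).
General solution: p = 1978 + 100t, q = -8050 - 407t for integer t.
p ≥ 0: smallest is 1978 mod 100 = 78 (at t = -19), with q = -317.

78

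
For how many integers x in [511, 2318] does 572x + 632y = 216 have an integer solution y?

gcd(632, 572):
  632 = 1×572 + 60
  572 = 9×60 + 32
  60 = 1×32 + 28
  32 = 1×28 + 4
  28 = 7×4
so gcd(632, 572) = 4.
Back-substitute for Bézout coefficients:
  4 = 32 - 1×28
  ... = 572×(21) + 632×(-19)
Scale by 54: particular solution (1134, -1026); reduce x mod 158: (28, -25).
General solution: x = 28 + 158t, y = -25 - 143t for integer t.
511 ≤ 28 + 158t ≤ 2318 gives t ∈ [4, 14], which is 11 values.

11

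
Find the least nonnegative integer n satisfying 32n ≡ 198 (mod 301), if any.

25

gcd(301, 32):
  301 = 9·32 + 13
  32 = 2·13 + 6
  13 = 2·6 + 1
  6 = 6·1
so gcd(301, 32) = 1.
1 divides 198, so solutions exist.
Back-substitute for Bézout coefficients:
  1 = 13 - 2·6
  ... = 32·(-47) + 301·(5)
So 32·(-47) ≡ 1 (mod 301); multiply by 198: n ≡ -9306 (mod 301).
Smallest nonnegative: n = -9306 mod 301 = 25.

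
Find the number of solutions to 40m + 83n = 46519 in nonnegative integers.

gcd(83, 40):
  83 = 2×40 + 3
  40 = 13×3 + 1
  3 = 3×1
so gcd(83, 40) = 1.
Back-substitute for Bézout coefficients:
  1 = 40 - 13×3
  ... = 40×(27) + 83×(-13)
Scale by 46519: one solution is (1256013, -604747). Reduce m mod 83: (57, 533).
General: m = 57 + 83t, n = 533 - 40t.
m ≥ 0 ⇒ t ≥ 0; n ≥ 0 ⇒ t ≤ 13. So t ∈ [0, 13]: 14 solutions.

14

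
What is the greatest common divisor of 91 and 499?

1

gcd(499, 91):
  499 = 5×91 + 44
  91 = 2×44 + 3
  44 = 14×3 + 2
  3 = 1×2 + 1
  2 = 2×1
so gcd(499, 91) = 1.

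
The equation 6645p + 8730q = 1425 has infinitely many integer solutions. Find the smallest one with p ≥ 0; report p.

gcd(8730, 6645) = 15.
15 divides 1425, so solutions exist.
By Bézout, 6645·(-67) + 8730·(51) = 15.
Scale by 1425/15 = 95: (p₀, q₀) = (-6365, 4845).
General solution: p = -6365 + 582t, q = 4845 - 443t for integer t.
p ≥ 0: smallest is -6365 mod 582 = 37 (at t = 11), with q = -28.

37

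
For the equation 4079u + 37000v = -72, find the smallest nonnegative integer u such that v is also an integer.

gcd(37000, 4079):
  37000 = 9·4079 + 289
  4079 = 14·289 + 33
  289 = 8·33 + 25
  33 = 1·25 + 8
  25 = 3·8 + 1
  8 = 8·1
so gcd(37000, 4079) = 1.
1 divides -72, so solutions exist.
Back-substitute for Bézout coefficients:
  1 = 25 - 3·8
  ... = 4079·(-4481) + 37000·(494)
Scale by -72/1 = -72: (u₀, v₀) = (322632, -35568).
General solution: u = 322632 + 37000t, v = -35568 - 4079t for integer t.
u ≥ 0: smallest is 322632 mod 37000 = 26632 (at t = -8), with v = -2936.

26632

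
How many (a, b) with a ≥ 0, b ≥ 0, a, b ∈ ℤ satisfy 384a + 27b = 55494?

gcd(384, 27):
  384 = 14·27 + 6
  27 = 4·6 + 3
  6 = 2·3
so gcd(384, 27) = 3.
Back-substitute for Bézout coefficients:
  3 = 27 - 4·6
  ... = 384·(-4) + 27·(57)
Scale by 18498: one solution is (-73992, 1054386). Reduce a mod 9: (6, 1970).
General: a = 6 + 9t, b = 1970 - 128t.
a ≥ 0 ⇒ t ≥ 0; b ≥ 0 ⇒ t ≤ 15. So t ∈ [0, 15]: 16 solutions.

16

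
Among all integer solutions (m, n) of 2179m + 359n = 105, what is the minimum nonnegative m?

76

gcd(2179, 359) = 1  (2179 = 6·359 + 25, 359 = 14·25 + 9, 25 = 2·9 + 7, 9 = 1·7 + 2, 7 = 3·2 + 1, 2 = 2·1).
1 divides 105, so solutions exist.
Back-substituting, 2179·(158) + 359·(-959) = 1.
Scale by 105/1 = 105: (m₀, n₀) = (16590, -100695).
General solution: m = 16590 + 359t, n = -100695 - 2179t for integer t.
m ≥ 0: smallest is 16590 mod 359 = 76 (at t = -46), with n = -461.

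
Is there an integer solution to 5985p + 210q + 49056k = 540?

gcd(5985, 210) = 105.
gcd(105, 49056) = 21.
21 does not divide 540 (remainder 15), so no integer solutions.

no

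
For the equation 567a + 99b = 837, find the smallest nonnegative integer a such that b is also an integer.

2

gcd(567, 99):
  567 = 5*99 + 72
  99 = 1*72 + 27
  72 = 2*27 + 18
  27 = 1*18 + 9
  18 = 2*9
so gcd(567, 99) = 9.
9 divides 837, so solutions exist.
Back-substitute for Bézout coefficients:
  9 = 27 - 1*18
  ... = 567*(-4) + 99*(23)
Scale by 837/9 = 93: (a₀, b₀) = (-372, 2139).
General solution: a = -372 + 11t, b = 2139 - 63t for integer t.
a ≥ 0: smallest is -372 mod 11 = 2 (at t = 34), with b = -3.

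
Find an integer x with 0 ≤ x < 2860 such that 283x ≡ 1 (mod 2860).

gcd(2860, 283) = 1  (2860 = 10*283 + 30, 283 = 9*30 + 13, 30 = 2*13 + 4, 13 = 3*4 + 1, 4 = 4*1).
Back-substituting, 283*(667) + 2860*(-66) = 1.
So 283*667 ≡ 1 (mod 2860), and 667 mod 2860 = 667.

667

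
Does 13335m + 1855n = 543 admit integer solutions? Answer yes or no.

no

gcd(13335, 1855) = 35  (13335 = 7·1855 + 350, 1855 = 5·350 + 105, 350 = 3·105 + 35, 105 = 3·35).
35 does not divide 543 (remainder 18), so no integer solutions.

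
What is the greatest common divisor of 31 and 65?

1

gcd(65, 31) = 1  (65 = 2×31 + 3, 31 = 10×3 + 1, 3 = 3×1).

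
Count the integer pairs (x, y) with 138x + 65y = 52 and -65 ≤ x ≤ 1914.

30

gcd(138, 65) = 1.
By Bézout, 138*(-8) + 65*(17) = 1.
Particular solution: (39, -82).
General solution: x = 39 + 65t, y = -82 - 138t for integer t.
-65 ≤ 39 + 65t ≤ 1914 gives t ∈ [-1, 28], which is 30 values.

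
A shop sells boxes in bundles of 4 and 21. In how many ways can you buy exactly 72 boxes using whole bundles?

Need nonnegative integers with 4j + 21k = 72.
gcd(4, 21) = 1, and 4·(-5) + 21·(1) = 1.
So (j₀, k₀) = (-360, 72); general j = -360 + 21t, k = 72 - 4t.
j ≥ 0 ⇒ t ≥ 18; k ≥ 0 ⇒ t ≤ 18. That's 1 value of t.

1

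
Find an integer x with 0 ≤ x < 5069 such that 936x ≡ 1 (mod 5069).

4652

gcd(5069, 936):
  5069 = 5*936 + 389
  936 = 2*389 + 158
  389 = 2*158 + 73
  158 = 2*73 + 12
  73 = 6*12 + 1
  12 = 12*1
so gcd(5069, 936) = 1.
Back-substitute for Bézout coefficients:
  1 = 73 - 6*12
  ... = 936*(-417) + 5069*(77)
So 936*-417 ≡ 1 (mod 5069), and -417 mod 5069 = 4652.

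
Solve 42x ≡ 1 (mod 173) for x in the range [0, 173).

gcd(173, 42):
  173 = 4·42 + 5
  42 = 8·5 + 2
  5 = 2·2 + 1
  2 = 2·1
so gcd(173, 42) = 1.
Back-substitute for Bézout coefficients:
  1 = 5 - 2·2
  ... = 42·(-70) + 173·(17)
So 42·-70 ≡ 1 (mod 173), and -70 mod 173 = 103.

103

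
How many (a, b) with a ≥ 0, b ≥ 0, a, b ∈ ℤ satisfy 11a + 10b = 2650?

25

gcd(11, 10) = 1  (11 = 1×10 + 1, 10 = 10×1).
Back-substituting, 11×(1) + 10×(-1) = 1.
Scale by 2650: one solution is (2650, -2650). Reduce a mod 10: (0, 265).
General: a = 0 + 10t, b = 265 - 11t.
a ≥ 0 ⇒ t ≥ 0; b ≥ 0 ⇒ t ≤ 24. So t ∈ [0, 24]: 25 solutions.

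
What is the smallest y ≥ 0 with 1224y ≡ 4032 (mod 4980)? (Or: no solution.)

223

gcd(4980, 1224):
  4980 = 4*1224 + 84
  1224 = 14*84 + 48
  84 = 1*48 + 36
  48 = 1*36 + 12
  36 = 3*12
so gcd(4980, 1224) = 12.
12 divides 4032, so solutions exist.
Back-substitute for Bézout coefficients:
  12 = 48 - 1*36
  ... = 1224*(118) + 4980*(-29)
So 1224*(118) ≡ 12 (mod 4980); multiply by 336: y ≡ 39648 (mod 415).
Smallest nonnegative: y = 39648 mod 415 = 223.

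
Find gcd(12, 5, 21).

gcd(12, 5):
  12 = 2×5 + 2
  5 = 2×2 + 1
  2 = 2×1
so gcd(12, 5) = 1.
gcd(1, 21) = 1.

1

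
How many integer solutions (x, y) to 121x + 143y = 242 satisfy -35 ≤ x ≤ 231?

20

gcd(143, 121) = 11.
By Bézout, 121×(6) + 143×(-5) = 11.
Particular solution: (2, 0).
General solution: x = 2 + 13t, y = 0 - 11t for integer t.
-35 ≤ 2 + 13t ≤ 231 gives t ∈ [-2, 17], which is 20 values.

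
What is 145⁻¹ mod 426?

379

gcd(426, 145) = 1.
By Bézout, 145×(-47) + 426×(16) = 1.
So 145×-47 ≡ 1 (mod 426), and -47 mod 426 = 379.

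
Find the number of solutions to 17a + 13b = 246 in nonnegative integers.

gcd(17, 13) = 1.
By Bézout, 17×(-3) + 13×(4) = 1.
One solution: (3, 15).
General: a = 3 + 13t, b = 15 - 17t.
a ≥ 0 ⇒ t ≥ 0; b ≥ 0 ⇒ t ≤ 0. So t ∈ [0, 0]: 1 solution.

1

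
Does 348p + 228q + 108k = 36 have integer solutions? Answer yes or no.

gcd(348, 228) = 12.
gcd(12, 108) = 12.
12 divides 36, so integer solutions exist.

yes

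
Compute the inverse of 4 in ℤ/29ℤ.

gcd(29, 4):
  29 = 7·4 + 1
  4 = 4·1
so gcd(29, 4) = 1.
Back-substitute for Bézout coefficients:
  1 = 29 - 7·4
  ... = 4·(-7) + 29·(1)
So 4·-7 ≡ 1 (mod 29), and -7 mod 29 = 22.

22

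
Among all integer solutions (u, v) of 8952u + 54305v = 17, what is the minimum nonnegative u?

gcd(54305, 8952):
  54305 = 6*8952 + 593
  8952 = 15*593 + 57
  593 = 10*57 + 23
  57 = 2*23 + 11
  23 = 2*11 + 1
  11 = 11*1
so gcd(54305, 8952) = 1.
1 divides 17, so solutions exist.
Back-substitute for Bézout coefficients:
  1 = 23 - 2*11
  ... = 8952*(-4762) + 54305*(785)
Scale by 17/1 = 17: (u₀, v₀) = (-80954, 13345).
General solution: u = -80954 + 54305t, v = 13345 - 8952t for integer t.
u ≥ 0: smallest is -80954 mod 54305 = 27656 (at t = 2), with v = -4559.

27656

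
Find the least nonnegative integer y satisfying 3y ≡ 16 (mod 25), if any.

gcd(25, 3) = 1  (25 = 8·3 + 1, 3 = 3·1).
1 divides 16, so solutions exist.
Back-substituting, 3·(-8) + 25·(1) = 1.
So 3·(-8) ≡ 1 (mod 25); multiply by 16: y ≡ -128 (mod 25).
Smallest nonnegative: y = -128 mod 25 = 22.

22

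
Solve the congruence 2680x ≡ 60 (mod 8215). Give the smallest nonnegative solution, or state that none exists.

gcd(8215, 2680) = 5  (8215 = 3×2680 + 175, 2680 = 15×175 + 55, 175 = 3×55 + 10, 55 = 5×10 + 5, 10 = 2×5).
5 divides 60, so solutions exist.
Back-substituting, 2680×(751) + 8215×(-245) = 5.
So 2680×(751) ≡ 5 (mod 8215); multiply by 12: x ≡ 9012 (mod 1643).
Smallest nonnegative: x = 9012 mod 1643 = 797.

797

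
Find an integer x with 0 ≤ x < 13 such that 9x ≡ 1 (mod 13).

gcd(13, 9) = 1  (13 = 1×9 + 4, 9 = 2×4 + 1, 4 = 4×1).
Back-substituting, 9×(3) + 13×(-2) = 1.
So 9×3 ≡ 1 (mod 13), and 3 mod 13 = 3.

3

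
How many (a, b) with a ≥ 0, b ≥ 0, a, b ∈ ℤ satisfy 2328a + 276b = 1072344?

20

gcd(2328, 276) = 12.
By Bézout, 2328*(7) + 276*(-59) = 12.
One solution: (3, 3860).
General: a = 3 + 23t, b = 3860 - 194t.
a ≥ 0 ⇒ t ≥ 0; b ≥ 0 ⇒ t ≤ 19. So t ∈ [0, 19]: 20 solutions.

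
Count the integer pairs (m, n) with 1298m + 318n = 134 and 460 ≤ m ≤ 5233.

30

gcd(1298, 318) = 2  (1298 = 4*318 + 26, 318 = 12*26 + 6, 26 = 4*6 + 2, 6 = 3*2).
Back-substituting, 1298*(49) + 318*(-200) = 2.
Scale by 67: particular solution (3283, -13400); reduce m mod 159: (103, -420).
General solution: m = 103 + 159t, n = -420 - 649t for integer t.
460 ≤ 103 + 159t ≤ 5233 gives t ∈ [3, 32], which is 30 values.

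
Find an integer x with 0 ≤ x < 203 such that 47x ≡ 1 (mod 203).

108

gcd(203, 47) = 1.
By Bézout, 47·(-95) + 203·(22) = 1.
So 47·-95 ≡ 1 (mod 203), and -95 mod 203 = 108.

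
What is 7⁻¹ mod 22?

gcd(22, 7) = 1.
By Bézout, 7×(-3) + 22×(1) = 1.
So 7×-3 ≡ 1 (mod 22), and -3 mod 22 = 19.

19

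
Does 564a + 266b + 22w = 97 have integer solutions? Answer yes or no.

no

gcd(564, 266) = 2.
gcd(2, 22) = 2.
2 does not divide 97 (remainder 1), so no integer solutions.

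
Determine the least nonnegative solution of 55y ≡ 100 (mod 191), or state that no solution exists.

gcd(191, 55) = 1  (191 = 3·55 + 26, 55 = 2·26 + 3, 26 = 8·3 + 2, 3 = 1·2 + 1, 2 = 2·1).
1 divides 100, so solutions exist.
Back-substituting, 55·(66) + 191·(-19) = 1.
So 55·(66) ≡ 1 (mod 191); multiply by 100: y ≡ 6600 (mod 191).
Smallest nonnegative: y = 6600 mod 191 = 106.

106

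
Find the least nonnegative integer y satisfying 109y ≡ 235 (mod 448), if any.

gcd(448, 109) = 1  (448 = 4*109 + 12, 109 = 9*12 + 1, 12 = 12*1).
1 divides 235, so solutions exist.
Back-substituting, 109*(37) + 448*(-9) = 1.
So 109*(37) ≡ 1 (mod 448); multiply by 235: y ≡ 8695 (mod 448).
Smallest nonnegative: y = 8695 mod 448 = 183.

183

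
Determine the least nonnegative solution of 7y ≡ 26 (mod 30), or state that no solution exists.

8

gcd(30, 7):
  30 = 4·7 + 2
  7 = 3·2 + 1
  2 = 2·1
so gcd(30, 7) = 1.
1 divides 26, so solutions exist.
Back-substitute for Bézout coefficients:
  1 = 7 - 3·2
  ... = 7·(13) + 30·(-3)
So 7·(13) ≡ 1 (mod 30); multiply by 26: y ≡ 338 (mod 30).
Smallest nonnegative: y = 338 mod 30 = 8.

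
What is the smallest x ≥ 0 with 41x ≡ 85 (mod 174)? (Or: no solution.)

53

gcd(174, 41) = 1  (174 = 4×41 + 10, 41 = 4×10 + 1, 10 = 10×1).
1 divides 85, so solutions exist.
Back-substituting, 41×(17) + 174×(-4) = 1.
So 41×(17) ≡ 1 (mod 174); multiply by 85: x ≡ 1445 (mod 174).
Smallest nonnegative: x = 1445 mod 174 = 53.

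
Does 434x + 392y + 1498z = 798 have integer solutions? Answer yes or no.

gcd(434, 392) = 14  (434 = 1×392 + 42, 392 = 9×42 + 14, 42 = 3×14).
gcd(14, 1498) = 14.
14 divides 798, so integer solutions exist.

yes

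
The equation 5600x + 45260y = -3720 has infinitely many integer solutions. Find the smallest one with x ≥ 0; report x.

gcd(45260, 5600):
  45260 = 8·5600 + 460
  5600 = 12·460 + 80
  460 = 5·80 + 60
  80 = 1·60 + 20
  60 = 3·20
so gcd(45260, 5600) = 20.
20 divides -3720, so solutions exist.
Back-substitute for Bézout coefficients:
  20 = 80 - 1·60
  ... = 5600·(590) + 45260·(-73)
Scale by -3720/20 = -186: (x₀, y₀) = (-109740, 13578).
General solution: x = -109740 + 2263t, y = 13578 - 280t for integer t.
x ≥ 0: smallest is -109740 mod 2263 = 1147 (at t = 49), with y = -142.

1147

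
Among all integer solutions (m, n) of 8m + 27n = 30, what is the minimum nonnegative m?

gcd(27, 8):
  27 = 3×8 + 3
  8 = 2×3 + 2
  3 = 1×2 + 1
  2 = 2×1
so gcd(27, 8) = 1.
1 divides 30, so solutions exist.
Back-substitute for Bézout coefficients:
  1 = 3 - 1×2
  ... = 8×(-10) + 27×(3)
Scale by 30/1 = 30: (m₀, n₀) = (-300, 90).
General solution: m = -300 + 27t, n = 90 - 8t for integer t.
m ≥ 0: smallest is -300 mod 27 = 24 (at t = 12), with n = -6.

24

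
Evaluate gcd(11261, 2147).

gcd(11261, 2147) = 1  (11261 = 5×2147 + 526, 2147 = 4×526 + 43, 526 = 12×43 + 10, 43 = 4×10 + 3, 10 = 3×3 + 1, 3 = 3×1).

1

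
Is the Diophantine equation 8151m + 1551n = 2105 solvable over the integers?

gcd(8151, 1551) = 33.
33 does not divide 2105 (remainder 26), so no integer solutions.

no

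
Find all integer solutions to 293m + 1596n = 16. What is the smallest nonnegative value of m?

572

gcd(1596, 293):
  1596 = 5×293 + 131
  293 = 2×131 + 31
  131 = 4×31 + 7
  31 = 4×7 + 3
  7 = 2×3 + 1
  3 = 3×1
so gcd(1596, 293) = 1.
1 divides 16, so solutions exist.
Back-substitute for Bézout coefficients:
  1 = 7 - 2×3
  ... = 293×(-463) + 1596×(85)
Scale by 16/1 = 16: (m₀, n₀) = (-7408, 1360).
General solution: m = -7408 + 1596t, n = 1360 - 293t for integer t.
m ≥ 0: smallest is -7408 mod 1596 = 572 (at t = 5), with n = -105.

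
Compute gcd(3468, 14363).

gcd(14363, 3468):
  14363 = 4*3468 + 491
  3468 = 7*491 + 31
  491 = 15*31 + 26
  31 = 1*26 + 5
  26 = 5*5 + 1
  5 = 5*1
so gcd(14363, 3468) = 1.

1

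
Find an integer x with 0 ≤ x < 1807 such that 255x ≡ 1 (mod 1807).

gcd(1807, 255) = 1  (1807 = 7*255 + 22, 255 = 11*22 + 13, 22 = 1*13 + 9, 13 = 1*9 + 4, 9 = 2*4 + 1, 4 = 4*1).
Back-substituting, 255*(-411) + 1807*(58) = 1.
So 255*-411 ≡ 1 (mod 1807), and -411 mod 1807 = 1396.

1396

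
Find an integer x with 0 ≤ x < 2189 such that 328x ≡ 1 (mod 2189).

1248

gcd(2189, 328) = 1  (2189 = 6×328 + 221, 328 = 1×221 + 107, 221 = 2×107 + 7, 107 = 15×7 + 2, 7 = 3×2 + 1, 2 = 2×1).
Back-substituting, 328×(-941) + 2189×(141) = 1.
So 328×-941 ≡ 1 (mod 2189), and -941 mod 2189 = 1248.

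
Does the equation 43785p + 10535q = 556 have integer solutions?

gcd(43785, 10535) = 35  (43785 = 4·10535 + 1645, 10535 = 6·1645 + 665, 1645 = 2·665 + 315, 665 = 2·315 + 35, 315 = 9·35).
35 does not divide 556 (remainder 31), so no integer solutions.

no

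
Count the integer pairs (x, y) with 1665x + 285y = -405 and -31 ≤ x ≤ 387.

gcd(1665, 285) = 15  (1665 = 5*285 + 240, 285 = 1*240 + 45, 240 = 5*45 + 15, 45 = 3*15).
Back-substituting, 1665*(6) + 285*(-35) = 15.
Scale by -27: particular solution (-162, 945); reduce x mod 19: (9, -54).
General solution: x = 9 + 19t, y = -54 - 111t for integer t.
-31 ≤ 9 + 19t ≤ 387 gives t ∈ [-2, 19], which is 22 values.

22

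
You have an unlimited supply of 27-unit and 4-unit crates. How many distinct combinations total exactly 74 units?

1

Need nonnegative integers with 27j + 4k = 74.
gcd(27, 4) = 1, and 27·(-1) + 4·(7) = 1.
So (j₀, k₀) = (-74, 518); general j = -74 + 4t, k = 518 - 27t.
j ≥ 0 ⇒ t ≥ 19; k ≥ 0 ⇒ t ≤ 19. That's 1 value of t.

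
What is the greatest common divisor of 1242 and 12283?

1

gcd(12283, 1242):
  12283 = 9·1242 + 1105
  1242 = 1·1105 + 137
  1105 = 8·137 + 9
  137 = 15·9 + 2
  9 = 4·2 + 1
  2 = 2·1
so gcd(12283, 1242) = 1.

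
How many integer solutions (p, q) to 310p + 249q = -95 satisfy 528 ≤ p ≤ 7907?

gcd(310, 249) = 1.
By Bézout, 310·(49) + 249·(-61) = 1.
Particular solution: (76, -95).
General solution: p = 76 + 249t, q = -95 - 310t for integer t.
528 ≤ 76 + 249t ≤ 7907 gives t ∈ [2, 31], which is 30 values.

30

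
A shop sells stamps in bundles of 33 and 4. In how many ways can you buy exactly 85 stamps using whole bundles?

Need nonnegative integers with 33j + 4k = 85.
gcd(33, 4) = 1, and 33·(1) + 4·(-8) = 1.
So (j₀, k₀) = (85, -680); general j = 85 + 4t, k = -680 - 33t.
j ≥ 0 ⇒ t ≥ -21; k ≥ 0 ⇒ t ≤ -21. That's 1 value of t.

1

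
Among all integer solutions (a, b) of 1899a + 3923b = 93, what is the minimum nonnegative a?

2572

gcd(3923, 1899) = 1  (3923 = 2×1899 + 125, 1899 = 15×125 + 24, 125 = 5×24 + 5, 24 = 4×5 + 4, 5 = 1×4 + 1, 4 = 4×1).
1 divides 93, so solutions exist.
Back-substituting, 1899×(-816) + 3923×(395) = 1.
Scale by 93/1 = 93: (a₀, b₀) = (-75888, 36735).
General solution: a = -75888 + 3923t, b = 36735 - 1899t for integer t.
a ≥ 0: smallest is -75888 mod 3923 = 2572 (at t = 20), with b = -1245.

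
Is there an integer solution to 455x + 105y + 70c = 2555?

gcd(455, 105) = 35.
gcd(35, 70) = 35.
35 divides 2555, so integer solutions exist.

yes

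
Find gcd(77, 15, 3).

1

gcd(77, 15) = 1  (77 = 5·15 + 2, 15 = 7·2 + 1, 2 = 2·1).
gcd(1, 3) = 1.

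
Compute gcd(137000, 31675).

gcd(137000, 31675):
  137000 = 4×31675 + 10300
  31675 = 3×10300 + 775
  10300 = 13×775 + 225
  775 = 3×225 + 100
  225 = 2×100 + 25
  100 = 4×25
so gcd(137000, 31675) = 25.

25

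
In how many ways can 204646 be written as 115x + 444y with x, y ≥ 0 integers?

4

gcd(444, 115):
  444 = 3*115 + 99
  115 = 1*99 + 16
  99 = 6*16 + 3
  16 = 5*3 + 1
  3 = 3*1
so gcd(444, 115) = 1.
Back-substitute for Bézout coefficients:
  1 = 16 - 5*3
  ... = 115*(139) + 444*(-36)
Scale by 204646: one solution is (28445794, -7367256). Reduce x mod 444: (46, 449).
General: x = 46 + 444t, y = 449 - 115t.
x ≥ 0 ⇒ t ≥ 0; y ≥ 0 ⇒ t ≤ 3. So t ∈ [0, 3]: 4 solutions.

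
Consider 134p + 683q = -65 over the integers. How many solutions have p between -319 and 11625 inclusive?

gcd(683, 134) = 1.
By Bézout, 134×(-158) + 683×(31) = 1.
Particular solution: (25, -5).
General solution: p = 25 + 683t, q = -5 - 134t for integer t.
-319 ≤ 25 + 683t ≤ 11625 gives t ∈ [0, 16], which is 17 values.

17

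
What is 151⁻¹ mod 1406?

987

gcd(1406, 151):
  1406 = 9·151 + 47
  151 = 3·47 + 10
  47 = 4·10 + 7
  10 = 1·7 + 3
  7 = 2·3 + 1
  3 = 3·1
so gcd(1406, 151) = 1.
Back-substitute for Bézout coefficients:
  1 = 7 - 2·3
  ... = 151·(-419) + 1406·(45)
So 151·-419 ≡ 1 (mod 1406), and -419 mod 1406 = 987.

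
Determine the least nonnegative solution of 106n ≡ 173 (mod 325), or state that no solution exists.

158

gcd(325, 106):
  325 = 3*106 + 7
  106 = 15*7 + 1
  7 = 7*1
so gcd(325, 106) = 1.
1 divides 173, so solutions exist.
Back-substitute for Bézout coefficients:
  1 = 106 - 15*7
  ... = 106*(46) + 325*(-15)
So 106*(46) ≡ 1 (mod 325); multiply by 173: n ≡ 7958 (mod 325).
Smallest nonnegative: n = 7958 mod 325 = 158.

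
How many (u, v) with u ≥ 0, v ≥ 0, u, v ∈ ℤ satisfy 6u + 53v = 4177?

gcd(53, 6) = 1.
By Bézout, 6×(9) + 53×(-1) = 1.
One solution: (16, 77).
General: u = 16 + 53t, v = 77 - 6t.
u ≥ 0 ⇒ t ≥ 0; v ≥ 0 ⇒ t ≤ 12. So t ∈ [0, 12]: 13 solutions.

13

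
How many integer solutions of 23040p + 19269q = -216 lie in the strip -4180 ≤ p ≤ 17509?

gcd(23040, 19269) = 9  (23040 = 1·19269 + 3771, 19269 = 5·3771 + 414, 3771 = 9·414 + 45, 414 = 9·45 + 9, 45 = 5·9).
Back-substituting, 23040·(-419) + 19269·(501) = 9.
Scale by -24: particular solution (10056, -12024); reduce p mod 2141: (1492, -1784).
General solution: p = 1492 + 2141t, q = -1784 - 2560t for integer t.
-4180 ≤ 1492 + 2141t ≤ 17509 gives t ∈ [-2, 7], which is 10 values.

10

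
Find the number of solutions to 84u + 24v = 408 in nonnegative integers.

gcd(84, 24) = 12  (84 = 3·24 + 12, 24 = 2·12).
Back-substituting, 84·(1) + 24·(-3) = 12.
Scale by 34: one solution is (34, -102). Reduce u mod 2: (0, 17).
General: u = 0 + 2t, v = 17 - 7t.
u ≥ 0 ⇒ t ≥ 0; v ≥ 0 ⇒ t ≤ 2. So t ∈ [0, 2]: 3 solutions.

3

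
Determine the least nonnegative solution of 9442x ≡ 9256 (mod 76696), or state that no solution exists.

gcd(76696, 9442) = 2.
2 divides 9256, so solutions exist.
By Bézout, 9442*(-11835) + 76696*(1457) = 2.
So 9442*(-11835) ≡ 2 (mod 76696); multiply by 4628: x ≡ -54772380 (mod 38348).
Smallest nonnegative: x = -54772380 mod 38348 = 26912.

26912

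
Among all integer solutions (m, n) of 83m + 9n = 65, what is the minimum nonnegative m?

1

gcd(83, 9) = 1  (83 = 9*9 + 2, 9 = 4*2 + 1, 2 = 2*1).
1 divides 65, so solutions exist.
Back-substituting, 83*(-4) + 9*(37) = 1.
Scale by 65/1 = 65: (m₀, n₀) = (-260, 2405).
General solution: m = -260 + 9t, n = 2405 - 83t for integer t.
m ≥ 0: smallest is -260 mod 9 = 1 (at t = 29), with n = -2.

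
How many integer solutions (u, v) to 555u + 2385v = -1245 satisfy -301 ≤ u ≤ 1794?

13

gcd(2385, 555) = 15.
By Bézout, 555×(43) + 2385×(-10) = 15.
Particular solution: (88, -21).
General solution: u = 88 + 159t, v = -21 - 37t for integer t.
-301 ≤ 88 + 159t ≤ 1794 gives t ∈ [-2, 10], which is 13 values.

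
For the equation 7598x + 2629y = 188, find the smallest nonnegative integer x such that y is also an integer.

gcd(7598, 2629):
  7598 = 2·2629 + 2340
  2629 = 1·2340 + 289
  2340 = 8·289 + 28
  289 = 10·28 + 9
  28 = 3·9 + 1
  9 = 9·1
so gcd(7598, 2629) = 1.
1 divides 188, so solutions exist.
Back-substitute for Bézout coefficients:
  1 = 28 - 3·9
  ... = 7598·(282) + 2629·(-815)
Scale by 188/1 = 188: (x₀, y₀) = (53016, -153220).
General solution: x = 53016 + 2629t, y = -153220 - 7598t for integer t.
x ≥ 0: smallest is 53016 mod 2629 = 436 (at t = -20), with y = -1260.

436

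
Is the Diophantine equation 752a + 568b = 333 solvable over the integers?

gcd(752, 568) = 8  (752 = 1×568 + 184, 568 = 3×184 + 16, 184 = 11×16 + 8, 16 = 2×8).
8 does not divide 333 (remainder 5), so no integer solutions.

no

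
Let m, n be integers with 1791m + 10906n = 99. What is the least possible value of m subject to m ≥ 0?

gcd(10906, 1791):
  10906 = 6×1791 + 160
  1791 = 11×160 + 31
  160 = 5×31 + 5
  31 = 6×5 + 1
  5 = 5×1
so gcd(10906, 1791) = 1.
1 divides 99, so solutions exist.
Back-substitute for Bézout coefficients:
  1 = 31 - 6×5
  ... = 1791×(2113) + 10906×(-347)
Scale by 99/1 = 99: (m₀, n₀) = (209187, -34353).
General solution: m = 209187 + 10906t, n = -34353 - 1791t for integer t.
m ≥ 0: smallest is 209187 mod 10906 = 1973 (at t = -19), with n = -324.

1973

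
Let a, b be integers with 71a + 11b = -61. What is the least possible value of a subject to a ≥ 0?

1

gcd(71, 11):
  71 = 6×11 + 5
  11 = 2×5 + 1
  5 = 5×1
so gcd(71, 11) = 1.
1 divides -61, so solutions exist.
Back-substitute for Bézout coefficients:
  1 = 11 - 2×5
  ... = 71×(-2) + 11×(13)
Scale by -61/1 = -61: (a₀, b₀) = (122, -793).
General solution: a = 122 + 11t, b = -793 - 71t for integer t.
a ≥ 0: smallest is 122 mod 11 = 1 (at t = -11), with b = -12.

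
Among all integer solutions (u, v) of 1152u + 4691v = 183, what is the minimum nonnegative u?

4117

gcd(4691, 1152) = 1  (4691 = 4·1152 + 83, 1152 = 13·83 + 73, 83 = 1·73 + 10, 73 = 7·10 + 3, 10 = 3·3 + 1, 3 = 3·1).
1 divides 183, so solutions exist.
Back-substituting, 1152·(-1413) + 4691·(347) = 1.
Scale by 183/1 = 183: (u₀, v₀) = (-258579, 63501).
General solution: u = -258579 + 4691t, v = 63501 - 1152t for integer t.
u ≥ 0: smallest is -258579 mod 4691 = 4117 (at t = 56), with v = -1011.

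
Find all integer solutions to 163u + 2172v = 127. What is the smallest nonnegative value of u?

1813

gcd(2172, 163) = 1  (2172 = 13·163 + 53, 163 = 3·53 + 4, 53 = 13·4 + 1, 4 = 4·1).
1 divides 127, so solutions exist.
Back-substituting, 163·(-533) + 2172·(40) = 1.
Scale by 127/1 = 127: (u₀, v₀) = (-67691, 5080).
General solution: u = -67691 + 2172t, v = 5080 - 163t for integer t.
u ≥ 0: smallest is -67691 mod 2172 = 1813 (at t = 32), with v = -136.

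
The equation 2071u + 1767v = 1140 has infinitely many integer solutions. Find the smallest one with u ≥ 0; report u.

27

gcd(2071, 1767) = 19.
19 divides 1140, so solutions exist.
By Bézout, 2071×(-29) + 1767×(34) = 19.
Scale by 1140/19 = 60: (u₀, v₀) = (-1740, 2040).
General solution: u = -1740 + 93t, v = 2040 - 109t for integer t.
u ≥ 0: smallest is -1740 mod 93 = 27 (at t = 19), with v = -31.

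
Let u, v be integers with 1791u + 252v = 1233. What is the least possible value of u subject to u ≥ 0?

27

gcd(1791, 252) = 9.
9 divides 1233, so solutions exist.
By Bézout, 1791×(-9) + 252×(64) = 9.
Scale by 1233/9 = 137: (u₀, v₀) = (-1233, 8768).
General solution: u = -1233 + 28t, v = 8768 - 199t for integer t.
u ≥ 0: smallest is -1233 mod 28 = 27 (at t = 45), with v = -187.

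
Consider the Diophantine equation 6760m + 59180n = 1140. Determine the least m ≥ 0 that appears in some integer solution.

gcd(59180, 6760):
  59180 = 8·6760 + 5100
  6760 = 1·5100 + 1660
  5100 = 3·1660 + 120
  1660 = 13·120 + 100
  120 = 1·100 + 20
  100 = 5·20
so gcd(59180, 6760) = 20.
20 divides 1140, so solutions exist.
Back-substitute for Bézout coefficients:
  20 = 120 - 1·100
  ... = 6760·(-499) + 59180·(57)
Scale by 1140/20 = 57: (m₀, n₀) = (-28443, 3249).
General solution: m = -28443 + 2959t, n = 3249 - 338t for integer t.
m ≥ 0: smallest is -28443 mod 2959 = 1147 (at t = 10), with n = -131.

1147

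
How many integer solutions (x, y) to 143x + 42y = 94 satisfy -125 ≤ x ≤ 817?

23

gcd(143, 42) = 1.
By Bézout, 143*(5) + 42*(-17) = 1.
Particular solution: (8, -25).
General solution: x = 8 + 42t, y = -25 - 143t for integer t.
-125 ≤ 8 + 42t ≤ 817 gives t ∈ [-3, 19], which is 23 values.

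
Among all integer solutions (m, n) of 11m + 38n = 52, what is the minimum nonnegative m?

22

gcd(38, 11):
  38 = 3×11 + 5
  11 = 2×5 + 1
  5 = 5×1
so gcd(38, 11) = 1.
1 divides 52, so solutions exist.
Back-substitute for Bézout coefficients:
  1 = 11 - 2×5
  ... = 11×(7) + 38×(-2)
Scale by 52/1 = 52: (m₀, n₀) = (364, -104).
General solution: m = 364 + 38t, n = -104 - 11t for integer t.
m ≥ 0: smallest is 364 mod 38 = 22 (at t = -9), with n = -5.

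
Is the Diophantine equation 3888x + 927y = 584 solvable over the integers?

gcd(3888, 927):
  3888 = 4*927 + 180
  927 = 5*180 + 27
  180 = 6*27 + 18
  27 = 1*18 + 9
  18 = 2*9
so gcd(3888, 927) = 9.
9 does not divide 584 (remainder 8), so no integer solutions.

no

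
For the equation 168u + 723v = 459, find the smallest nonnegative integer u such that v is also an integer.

205

gcd(723, 168) = 3  (723 = 4×168 + 51, 168 = 3×51 + 15, 51 = 3×15 + 6, 15 = 2×6 + 3, 6 = 2×3).
3 divides 459, so solutions exist.
Back-substituting, 168×(99) + 723×(-23) = 3.
Scale by 459/3 = 153: (u₀, v₀) = (15147, -3519).
General solution: u = 15147 + 241t, v = -3519 - 56t for integer t.
u ≥ 0: smallest is 15147 mod 241 = 205 (at t = -62), with v = -47.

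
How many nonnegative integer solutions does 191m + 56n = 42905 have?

gcd(191, 56) = 1  (191 = 3·56 + 23, 56 = 2·23 + 10, 23 = 2·10 + 3, 10 = 3·3 + 1, 3 = 3·1).
Back-substituting, 191·(-17) + 56·(58) = 1.
Scale by 42905: one solution is (-729385, 2488490). Reduce m mod 56: (15, 715).
General: m = 15 + 56t, n = 715 - 191t.
m ≥ 0 ⇒ t ≥ 0; n ≥ 0 ⇒ t ≤ 3. So t ∈ [0, 3]: 4 solutions.

4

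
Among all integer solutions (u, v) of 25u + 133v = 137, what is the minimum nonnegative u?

64

gcd(133, 25):
  133 = 5*25 + 8
  25 = 3*8 + 1
  8 = 8*1
so gcd(133, 25) = 1.
1 divides 137, so solutions exist.
Back-substitute for Bézout coefficients:
  1 = 25 - 3*8
  ... = 25*(16) + 133*(-3)
Scale by 137/1 = 137: (u₀, v₀) = (2192, -411).
General solution: u = 2192 + 133t, v = -411 - 25t for integer t.
u ≥ 0: smallest is 2192 mod 133 = 64 (at t = -16), with v = -11.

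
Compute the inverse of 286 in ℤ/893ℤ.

153

gcd(893, 286) = 1  (893 = 3·286 + 35, 286 = 8·35 + 6, 35 = 5·6 + 5, 6 = 1·5 + 1, 5 = 5·1).
Back-substituting, 286·(153) + 893·(-49) = 1.
So 286·153 ≡ 1 (mod 893), and 153 mod 893 = 153.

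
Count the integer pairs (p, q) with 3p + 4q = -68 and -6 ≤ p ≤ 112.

gcd(4, 3) = 1.
By Bézout, 3*(-1) + 4*(1) = 1.
Particular solution: (0, -17).
General solution: p = 0 + 4t, q = -17 - 3t for integer t.
-6 ≤ 0 + 4t ≤ 112 gives t ∈ [-1, 28], which is 30 values.

30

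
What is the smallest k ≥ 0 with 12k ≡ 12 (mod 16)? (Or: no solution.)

gcd(16, 12) = 4  (16 = 1×12 + 4, 12 = 3×4).
4 divides 12, so solutions exist.
Back-substituting, 12×(-1) + 16×(1) = 4.
So 12×(-1) ≡ 4 (mod 16); multiply by 3: k ≡ -3 (mod 4).
Smallest nonnegative: k = -3 mod 4 = 1.

1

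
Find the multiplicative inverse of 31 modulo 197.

89

gcd(197, 31):
  197 = 6·31 + 11
  31 = 2·11 + 9
  11 = 1·9 + 2
  9 = 4·2 + 1
  2 = 2·1
so gcd(197, 31) = 1.
Back-substitute for Bézout coefficients:
  1 = 9 - 4·2
  ... = 31·(89) + 197·(-14)
So 31·89 ≡ 1 (mod 197), and 89 mod 197 = 89.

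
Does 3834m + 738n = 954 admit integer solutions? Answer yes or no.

gcd(3834, 738) = 18  (3834 = 5×738 + 144, 738 = 5×144 + 18, 144 = 8×18).
18 divides 954, so integer solutions exist.

yes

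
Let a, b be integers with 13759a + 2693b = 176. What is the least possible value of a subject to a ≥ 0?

2602

gcd(13759, 2693):
  13759 = 5·2693 + 294
  2693 = 9·294 + 47
  294 = 6·47 + 12
  47 = 3·12 + 11
  12 = 1·11 + 1
  11 = 11·1
so gcd(13759, 2693) = 1.
1 divides 176, so solutions exist.
Back-substitute for Bézout coefficients:
  1 = 12 - 1·11
  ... = 13759·(229) + 2693·(-1170)
Scale by 176/1 = 176: (a₀, b₀) = (40304, -205920).
General solution: a = 40304 + 2693t, b = -205920 - 13759t for integer t.
a ≥ 0: smallest is 40304 mod 2693 = 2602 (at t = -14), with b = -13294.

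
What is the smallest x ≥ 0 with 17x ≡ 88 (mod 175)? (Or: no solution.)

139

gcd(175, 17):
  175 = 10·17 + 5
  17 = 3·5 + 2
  5 = 2·2 + 1
  2 = 2·1
so gcd(175, 17) = 1.
1 divides 88, so solutions exist.
Back-substitute for Bézout coefficients:
  1 = 5 - 2·2
  ... = 17·(-72) + 175·(7)
So 17·(-72) ≡ 1 (mod 175); multiply by 88: x ≡ -6336 (mod 175).
Smallest nonnegative: x = -6336 mod 175 = 139.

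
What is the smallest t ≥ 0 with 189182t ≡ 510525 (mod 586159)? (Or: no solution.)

no solution

gcd(586159, 189182) = 7  (586159 = 3·189182 + 18613, 189182 = 10·18613 + 3052, 18613 = 6·3052 + 301, 3052 = 10·301 + 42, 301 = 7·42 + 7, 42 = 6·7).
7 does not divide 510525, so the congruence has no solution.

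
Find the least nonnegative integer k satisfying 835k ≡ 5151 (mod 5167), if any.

gcd(5167, 835) = 1  (5167 = 6·835 + 157, 835 = 5·157 + 50, 157 = 3·50 + 7, 50 = 7·7 + 1, 7 = 7·1).
1 divides 5151, so solutions exist.
Back-substituting, 835·(724) + 5167·(-117) = 1.
So 835·(724) ≡ 1 (mod 5167); multiply by 5151: k ≡ 3729324 (mod 5167).
Smallest nonnegative: k = 3729324 mod 5167 = 3917.

3917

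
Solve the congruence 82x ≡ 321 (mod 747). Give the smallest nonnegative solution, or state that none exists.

177

gcd(747, 82) = 1  (747 = 9·82 + 9, 82 = 9·9 + 1, 9 = 9·1).
1 divides 321, so solutions exist.
Back-substituting, 82·(82) + 747·(-9) = 1.
So 82·(82) ≡ 1 (mod 747); multiply by 321: x ≡ 26322 (mod 747).
Smallest nonnegative: x = 26322 mod 747 = 177.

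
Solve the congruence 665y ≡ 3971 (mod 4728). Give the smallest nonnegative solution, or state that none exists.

1627

gcd(4728, 665) = 1  (4728 = 7×665 + 73, 665 = 9×73 + 8, 73 = 9×8 + 1, 8 = 8×1).
1 divides 3971, so solutions exist.
Back-substituting, 665×(-583) + 4728×(82) = 1.
So 665×(-583) ≡ 1 (mod 4728); multiply by 3971: y ≡ -2315093 (mod 4728).
Smallest nonnegative: y = -2315093 mod 4728 = 1627.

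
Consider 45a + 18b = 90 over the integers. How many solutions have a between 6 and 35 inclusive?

gcd(45, 18) = 9.
By Bézout, 45*(1) + 18*(-2) = 9.
Particular solution: (0, 5).
General solution: a = 0 + 2t, b = 5 - 5t for integer t.
6 ≤ 0 + 2t ≤ 35 gives t ∈ [3, 17], which is 15 values.

15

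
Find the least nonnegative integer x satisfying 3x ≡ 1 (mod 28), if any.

19

gcd(28, 3) = 1  (28 = 9·3 + 1, 3 = 3·1).
1 divides 1, so solutions exist.
Back-substituting, 3·(-9) + 28·(1) = 1.
So 3·(-9) ≡ 1 (mod 28); multiply by 1: x ≡ -9 (mod 28).
Smallest nonnegative: x = -9 mod 28 = 19.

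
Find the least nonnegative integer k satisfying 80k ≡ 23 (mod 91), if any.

gcd(91, 80) = 1.
1 divides 23, so solutions exist.
By Bézout, 80*(33) + 91*(-29) = 1.
So 80*(33) ≡ 1 (mod 91); multiply by 23: k ≡ 759 (mod 91).
Smallest nonnegative: k = 759 mod 91 = 31.

31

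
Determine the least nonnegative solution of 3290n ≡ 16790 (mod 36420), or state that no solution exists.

2839

gcd(36420, 3290) = 10  (36420 = 11*3290 + 230, 3290 = 14*230 + 70, 230 = 3*70 + 20, 70 = 3*20 + 10, 20 = 2*10).
10 divides 16790, so solutions exist.
Back-substituting, 3290*(1583) + 36420*(-143) = 10.
So 3290*(1583) ≡ 10 (mod 36420); multiply by 1679: n ≡ 2657857 (mod 3642).
Smallest nonnegative: n = 2657857 mod 3642 = 2839.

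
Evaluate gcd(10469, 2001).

29

gcd(10469, 2001) = 29  (10469 = 5·2001 + 464, 2001 = 4·464 + 145, 464 = 3·145 + 29, 145 = 5·29).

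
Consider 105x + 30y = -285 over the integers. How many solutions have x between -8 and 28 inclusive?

gcd(105, 30) = 15.
By Bézout, 105·(1) + 30·(-3) = 15.
Particular solution: (1, -13).
General solution: x = 1 + 2t, y = -13 - 7t for integer t.
-8 ≤ 1 + 2t ≤ 28 gives t ∈ [-4, 13], which is 18 values.

18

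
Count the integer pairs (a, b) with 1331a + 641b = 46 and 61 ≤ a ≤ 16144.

25

gcd(1331, 641) = 1  (1331 = 2*641 + 49, 641 = 13*49 + 4, 49 = 12*4 + 1, 4 = 4*1).
Back-substituting, 1331*(157) + 641*(-326) = 1.
Scale by 46: particular solution (7222, -14996); reduce a mod 641: (171, -355).
General solution: a = 171 + 641t, b = -355 - 1331t for integer t.
61 ≤ 171 + 641t ≤ 16144 gives t ∈ [0, 24], which is 25 values.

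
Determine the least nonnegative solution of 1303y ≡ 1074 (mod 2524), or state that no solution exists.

gcd(2524, 1303) = 1.
1 divides 1074, so solutions exist.
By Bézout, 1303×(-277) + 2524×(143) = 1.
So 1303×(-277) ≡ 1 (mod 2524); multiply by 1074: y ≡ -297498 (mod 2524).
Smallest nonnegative: y = -297498 mod 2524 = 334.

334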